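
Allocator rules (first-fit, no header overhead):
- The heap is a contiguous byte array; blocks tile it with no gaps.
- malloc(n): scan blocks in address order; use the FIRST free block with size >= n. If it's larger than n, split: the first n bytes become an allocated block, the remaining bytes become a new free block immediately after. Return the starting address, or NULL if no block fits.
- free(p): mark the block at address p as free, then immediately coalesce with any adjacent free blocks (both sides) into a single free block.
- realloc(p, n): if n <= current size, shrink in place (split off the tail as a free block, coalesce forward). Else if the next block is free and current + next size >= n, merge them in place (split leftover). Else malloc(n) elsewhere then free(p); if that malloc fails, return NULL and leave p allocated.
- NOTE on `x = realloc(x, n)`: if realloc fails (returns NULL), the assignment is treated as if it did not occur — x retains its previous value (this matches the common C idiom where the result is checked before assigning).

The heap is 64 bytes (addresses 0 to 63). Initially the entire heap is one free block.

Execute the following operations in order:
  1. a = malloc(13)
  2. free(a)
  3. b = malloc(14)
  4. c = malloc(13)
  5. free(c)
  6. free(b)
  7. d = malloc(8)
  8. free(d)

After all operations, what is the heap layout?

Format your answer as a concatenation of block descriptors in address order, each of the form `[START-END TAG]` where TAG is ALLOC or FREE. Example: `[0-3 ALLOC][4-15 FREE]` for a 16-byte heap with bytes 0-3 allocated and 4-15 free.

Op 1: a = malloc(13) -> a = 0; heap: [0-12 ALLOC][13-63 FREE]
Op 2: free(a) -> (freed a); heap: [0-63 FREE]
Op 3: b = malloc(14) -> b = 0; heap: [0-13 ALLOC][14-63 FREE]
Op 4: c = malloc(13) -> c = 14; heap: [0-13 ALLOC][14-26 ALLOC][27-63 FREE]
Op 5: free(c) -> (freed c); heap: [0-13 ALLOC][14-63 FREE]
Op 6: free(b) -> (freed b); heap: [0-63 FREE]
Op 7: d = malloc(8) -> d = 0; heap: [0-7 ALLOC][8-63 FREE]
Op 8: free(d) -> (freed d); heap: [0-63 FREE]

Answer: [0-63 FREE]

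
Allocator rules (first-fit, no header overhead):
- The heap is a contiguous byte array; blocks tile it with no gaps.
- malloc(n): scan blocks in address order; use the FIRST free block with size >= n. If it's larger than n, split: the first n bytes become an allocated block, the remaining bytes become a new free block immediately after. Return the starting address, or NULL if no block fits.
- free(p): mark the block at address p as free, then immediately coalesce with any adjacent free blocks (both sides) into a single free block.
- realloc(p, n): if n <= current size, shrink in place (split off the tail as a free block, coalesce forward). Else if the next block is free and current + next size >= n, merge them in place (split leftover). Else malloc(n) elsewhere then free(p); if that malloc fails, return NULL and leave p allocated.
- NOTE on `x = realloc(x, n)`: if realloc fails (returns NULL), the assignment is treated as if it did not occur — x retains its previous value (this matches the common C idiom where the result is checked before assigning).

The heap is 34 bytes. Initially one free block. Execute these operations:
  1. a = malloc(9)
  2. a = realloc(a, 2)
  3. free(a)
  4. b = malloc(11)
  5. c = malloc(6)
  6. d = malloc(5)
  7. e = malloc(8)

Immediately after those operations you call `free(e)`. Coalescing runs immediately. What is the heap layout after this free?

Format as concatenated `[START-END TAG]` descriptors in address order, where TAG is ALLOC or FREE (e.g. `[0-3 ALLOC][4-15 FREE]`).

Answer: [0-10 ALLOC][11-16 ALLOC][17-21 ALLOC][22-33 FREE]

Derivation:
Op 1: a = malloc(9) -> a = 0; heap: [0-8 ALLOC][9-33 FREE]
Op 2: a = realloc(a, 2) -> a = 0; heap: [0-1 ALLOC][2-33 FREE]
Op 3: free(a) -> (freed a); heap: [0-33 FREE]
Op 4: b = malloc(11) -> b = 0; heap: [0-10 ALLOC][11-33 FREE]
Op 5: c = malloc(6) -> c = 11; heap: [0-10 ALLOC][11-16 ALLOC][17-33 FREE]
Op 6: d = malloc(5) -> d = 17; heap: [0-10 ALLOC][11-16 ALLOC][17-21 ALLOC][22-33 FREE]
Op 7: e = malloc(8) -> e = 22; heap: [0-10 ALLOC][11-16 ALLOC][17-21 ALLOC][22-29 ALLOC][30-33 FREE]
free(e): e = 22 -> block [22-29 ALLOC]; mark free, coalesce with adjacent free neighbors -> [0-10 ALLOC][11-16 ALLOC][17-21 ALLOC][22-33 FREE]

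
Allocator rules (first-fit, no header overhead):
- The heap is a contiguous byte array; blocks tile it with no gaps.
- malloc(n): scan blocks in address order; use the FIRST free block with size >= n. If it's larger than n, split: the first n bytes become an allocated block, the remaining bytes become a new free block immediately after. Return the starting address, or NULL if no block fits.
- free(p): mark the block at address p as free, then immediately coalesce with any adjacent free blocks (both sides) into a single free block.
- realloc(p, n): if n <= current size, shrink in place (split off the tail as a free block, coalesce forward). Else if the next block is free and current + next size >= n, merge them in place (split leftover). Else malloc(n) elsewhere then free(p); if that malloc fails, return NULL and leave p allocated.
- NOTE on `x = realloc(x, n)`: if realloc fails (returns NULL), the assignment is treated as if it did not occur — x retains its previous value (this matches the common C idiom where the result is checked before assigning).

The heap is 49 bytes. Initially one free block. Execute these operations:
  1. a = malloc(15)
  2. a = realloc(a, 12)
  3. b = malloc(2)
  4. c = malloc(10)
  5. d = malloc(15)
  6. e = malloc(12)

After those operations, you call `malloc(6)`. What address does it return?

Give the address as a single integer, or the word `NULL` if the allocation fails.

Op 1: a = malloc(15) -> a = 0; heap: [0-14 ALLOC][15-48 FREE]
Op 2: a = realloc(a, 12) -> a = 0; heap: [0-11 ALLOC][12-48 FREE]
Op 3: b = malloc(2) -> b = 12; heap: [0-11 ALLOC][12-13 ALLOC][14-48 FREE]
Op 4: c = malloc(10) -> c = 14; heap: [0-11 ALLOC][12-13 ALLOC][14-23 ALLOC][24-48 FREE]
Op 5: d = malloc(15) -> d = 24; heap: [0-11 ALLOC][12-13 ALLOC][14-23 ALLOC][24-38 ALLOC][39-48 FREE]
Op 6: e = malloc(12) -> e = NULL; heap: [0-11 ALLOC][12-13 ALLOC][14-23 ALLOC][24-38 ALLOC][39-48 FREE]
malloc(6): first-fit scan over [0-11 ALLOC][12-13 ALLOC][14-23 ALLOC][24-38 ALLOC][39-48 FREE] -> 39

Answer: 39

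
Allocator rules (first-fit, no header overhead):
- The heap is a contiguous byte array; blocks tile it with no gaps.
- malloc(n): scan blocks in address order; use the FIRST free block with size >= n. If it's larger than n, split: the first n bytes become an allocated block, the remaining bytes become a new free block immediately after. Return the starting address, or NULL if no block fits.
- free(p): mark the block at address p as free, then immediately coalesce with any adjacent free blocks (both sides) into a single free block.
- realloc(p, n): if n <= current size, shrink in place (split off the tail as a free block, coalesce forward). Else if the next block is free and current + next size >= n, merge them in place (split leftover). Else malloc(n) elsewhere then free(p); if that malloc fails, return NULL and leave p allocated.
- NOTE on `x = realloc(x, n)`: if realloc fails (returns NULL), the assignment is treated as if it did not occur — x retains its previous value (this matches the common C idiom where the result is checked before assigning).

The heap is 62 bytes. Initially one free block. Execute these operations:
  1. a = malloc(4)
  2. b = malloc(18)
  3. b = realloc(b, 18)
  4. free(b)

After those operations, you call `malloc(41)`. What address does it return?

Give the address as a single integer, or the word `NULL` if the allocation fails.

Answer: 4

Derivation:
Op 1: a = malloc(4) -> a = 0; heap: [0-3 ALLOC][4-61 FREE]
Op 2: b = malloc(18) -> b = 4; heap: [0-3 ALLOC][4-21 ALLOC][22-61 FREE]
Op 3: b = realloc(b, 18) -> b = 4; heap: [0-3 ALLOC][4-21 ALLOC][22-61 FREE]
Op 4: free(b) -> (freed b); heap: [0-3 ALLOC][4-61 FREE]
malloc(41): first-fit scan over [0-3 ALLOC][4-61 FREE] -> 4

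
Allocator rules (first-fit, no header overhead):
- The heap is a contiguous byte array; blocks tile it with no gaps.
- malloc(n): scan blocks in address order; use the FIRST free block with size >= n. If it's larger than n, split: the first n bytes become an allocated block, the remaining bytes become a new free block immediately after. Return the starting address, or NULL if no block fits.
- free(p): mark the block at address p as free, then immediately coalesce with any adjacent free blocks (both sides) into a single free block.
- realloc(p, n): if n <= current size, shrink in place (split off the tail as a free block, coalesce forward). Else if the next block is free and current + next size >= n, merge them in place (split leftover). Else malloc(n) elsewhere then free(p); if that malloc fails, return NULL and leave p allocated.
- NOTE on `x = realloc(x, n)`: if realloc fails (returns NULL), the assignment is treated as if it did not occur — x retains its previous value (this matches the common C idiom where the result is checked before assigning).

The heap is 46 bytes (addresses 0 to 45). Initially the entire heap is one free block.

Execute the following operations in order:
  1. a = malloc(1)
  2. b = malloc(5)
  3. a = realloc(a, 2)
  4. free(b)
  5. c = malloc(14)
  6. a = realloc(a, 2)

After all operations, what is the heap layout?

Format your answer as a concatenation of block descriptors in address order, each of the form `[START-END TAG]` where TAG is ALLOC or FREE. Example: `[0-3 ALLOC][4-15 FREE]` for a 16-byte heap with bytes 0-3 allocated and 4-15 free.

Op 1: a = malloc(1) -> a = 0; heap: [0-0 ALLOC][1-45 FREE]
Op 2: b = malloc(5) -> b = 1; heap: [0-0 ALLOC][1-5 ALLOC][6-45 FREE]
Op 3: a = realloc(a, 2) -> a = 6; heap: [0-0 FREE][1-5 ALLOC][6-7 ALLOC][8-45 FREE]
Op 4: free(b) -> (freed b); heap: [0-5 FREE][6-7 ALLOC][8-45 FREE]
Op 5: c = malloc(14) -> c = 8; heap: [0-5 FREE][6-7 ALLOC][8-21 ALLOC][22-45 FREE]
Op 6: a = realloc(a, 2) -> a = 6; heap: [0-5 FREE][6-7 ALLOC][8-21 ALLOC][22-45 FREE]

Answer: [0-5 FREE][6-7 ALLOC][8-21 ALLOC][22-45 FREE]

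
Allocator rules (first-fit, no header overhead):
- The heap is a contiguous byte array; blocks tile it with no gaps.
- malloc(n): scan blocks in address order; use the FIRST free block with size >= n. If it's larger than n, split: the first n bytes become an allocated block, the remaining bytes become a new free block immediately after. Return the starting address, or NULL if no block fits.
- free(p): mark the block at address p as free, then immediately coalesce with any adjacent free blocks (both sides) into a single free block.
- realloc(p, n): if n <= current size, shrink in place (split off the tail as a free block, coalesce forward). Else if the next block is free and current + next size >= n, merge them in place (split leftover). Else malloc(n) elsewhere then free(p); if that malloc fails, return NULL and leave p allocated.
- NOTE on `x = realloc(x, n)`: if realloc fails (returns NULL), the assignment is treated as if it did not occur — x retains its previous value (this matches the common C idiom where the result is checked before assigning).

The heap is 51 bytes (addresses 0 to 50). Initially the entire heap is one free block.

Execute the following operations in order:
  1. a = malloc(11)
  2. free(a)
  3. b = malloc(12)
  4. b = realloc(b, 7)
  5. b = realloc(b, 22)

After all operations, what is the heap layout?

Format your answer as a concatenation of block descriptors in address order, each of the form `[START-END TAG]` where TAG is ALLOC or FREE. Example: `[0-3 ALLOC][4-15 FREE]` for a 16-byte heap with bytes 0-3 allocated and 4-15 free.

Op 1: a = malloc(11) -> a = 0; heap: [0-10 ALLOC][11-50 FREE]
Op 2: free(a) -> (freed a); heap: [0-50 FREE]
Op 3: b = malloc(12) -> b = 0; heap: [0-11 ALLOC][12-50 FREE]
Op 4: b = realloc(b, 7) -> b = 0; heap: [0-6 ALLOC][7-50 FREE]
Op 5: b = realloc(b, 22) -> b = 0; heap: [0-21 ALLOC][22-50 FREE]

Answer: [0-21 ALLOC][22-50 FREE]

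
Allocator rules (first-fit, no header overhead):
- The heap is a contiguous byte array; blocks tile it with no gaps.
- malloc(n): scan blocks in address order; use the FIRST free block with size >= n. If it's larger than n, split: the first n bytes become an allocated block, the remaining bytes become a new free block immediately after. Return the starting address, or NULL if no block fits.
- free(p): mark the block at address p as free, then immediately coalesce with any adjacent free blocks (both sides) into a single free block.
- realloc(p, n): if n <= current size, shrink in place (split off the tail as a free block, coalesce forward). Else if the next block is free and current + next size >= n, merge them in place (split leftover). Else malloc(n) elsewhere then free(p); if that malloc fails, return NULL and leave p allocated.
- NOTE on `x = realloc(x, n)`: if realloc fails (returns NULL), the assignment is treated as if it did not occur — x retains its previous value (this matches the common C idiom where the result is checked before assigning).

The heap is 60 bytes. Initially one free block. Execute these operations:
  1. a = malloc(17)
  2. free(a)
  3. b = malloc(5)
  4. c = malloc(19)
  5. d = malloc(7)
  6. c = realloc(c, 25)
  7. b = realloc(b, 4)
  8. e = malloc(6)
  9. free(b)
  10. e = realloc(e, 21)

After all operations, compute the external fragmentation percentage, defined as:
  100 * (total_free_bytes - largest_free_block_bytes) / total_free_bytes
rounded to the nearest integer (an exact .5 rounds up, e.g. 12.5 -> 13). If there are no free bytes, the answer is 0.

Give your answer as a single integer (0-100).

Op 1: a = malloc(17) -> a = 0; heap: [0-16 ALLOC][17-59 FREE]
Op 2: free(a) -> (freed a); heap: [0-59 FREE]
Op 3: b = malloc(5) -> b = 0; heap: [0-4 ALLOC][5-59 FREE]
Op 4: c = malloc(19) -> c = 5; heap: [0-4 ALLOC][5-23 ALLOC][24-59 FREE]
Op 5: d = malloc(7) -> d = 24; heap: [0-4 ALLOC][5-23 ALLOC][24-30 ALLOC][31-59 FREE]
Op 6: c = realloc(c, 25) -> c = 31; heap: [0-4 ALLOC][5-23 FREE][24-30 ALLOC][31-55 ALLOC][56-59 FREE]
Op 7: b = realloc(b, 4) -> b = 0; heap: [0-3 ALLOC][4-23 FREE][24-30 ALLOC][31-55 ALLOC][56-59 FREE]
Op 8: e = malloc(6) -> e = 4; heap: [0-3 ALLOC][4-9 ALLOC][10-23 FREE][24-30 ALLOC][31-55 ALLOC][56-59 FREE]
Op 9: free(b) -> (freed b); heap: [0-3 FREE][4-9 ALLOC][10-23 FREE][24-30 ALLOC][31-55 ALLOC][56-59 FREE]
Op 10: e = realloc(e, 21) -> NULL (e unchanged); heap: [0-3 FREE][4-9 ALLOC][10-23 FREE][24-30 ALLOC][31-55 ALLOC][56-59 FREE]
Free blocks: [4 14 4] total_free=22 largest=14 -> 100*(22-14)/22 = 800/22 ≈ 36.364 -> rounds to 36

Answer: 36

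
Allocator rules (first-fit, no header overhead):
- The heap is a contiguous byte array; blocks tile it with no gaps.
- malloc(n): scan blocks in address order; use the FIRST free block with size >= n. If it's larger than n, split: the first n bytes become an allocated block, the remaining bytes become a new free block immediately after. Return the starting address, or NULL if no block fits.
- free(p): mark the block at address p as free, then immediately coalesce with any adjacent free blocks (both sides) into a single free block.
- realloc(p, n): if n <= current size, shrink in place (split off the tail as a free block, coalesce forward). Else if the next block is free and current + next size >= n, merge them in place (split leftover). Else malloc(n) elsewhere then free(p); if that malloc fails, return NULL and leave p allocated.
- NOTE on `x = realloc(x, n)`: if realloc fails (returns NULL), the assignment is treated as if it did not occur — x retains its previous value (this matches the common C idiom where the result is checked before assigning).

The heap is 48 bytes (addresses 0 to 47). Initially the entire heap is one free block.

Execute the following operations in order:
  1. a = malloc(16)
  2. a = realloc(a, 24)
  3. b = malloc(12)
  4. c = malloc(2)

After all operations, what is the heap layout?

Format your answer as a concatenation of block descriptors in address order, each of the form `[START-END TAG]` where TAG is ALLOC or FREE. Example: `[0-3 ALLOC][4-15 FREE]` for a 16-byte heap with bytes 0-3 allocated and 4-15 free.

Op 1: a = malloc(16) -> a = 0; heap: [0-15 ALLOC][16-47 FREE]
Op 2: a = realloc(a, 24) -> a = 0; heap: [0-23 ALLOC][24-47 FREE]
Op 3: b = malloc(12) -> b = 24; heap: [0-23 ALLOC][24-35 ALLOC][36-47 FREE]
Op 4: c = malloc(2) -> c = 36; heap: [0-23 ALLOC][24-35 ALLOC][36-37 ALLOC][38-47 FREE]

Answer: [0-23 ALLOC][24-35 ALLOC][36-37 ALLOC][38-47 FREE]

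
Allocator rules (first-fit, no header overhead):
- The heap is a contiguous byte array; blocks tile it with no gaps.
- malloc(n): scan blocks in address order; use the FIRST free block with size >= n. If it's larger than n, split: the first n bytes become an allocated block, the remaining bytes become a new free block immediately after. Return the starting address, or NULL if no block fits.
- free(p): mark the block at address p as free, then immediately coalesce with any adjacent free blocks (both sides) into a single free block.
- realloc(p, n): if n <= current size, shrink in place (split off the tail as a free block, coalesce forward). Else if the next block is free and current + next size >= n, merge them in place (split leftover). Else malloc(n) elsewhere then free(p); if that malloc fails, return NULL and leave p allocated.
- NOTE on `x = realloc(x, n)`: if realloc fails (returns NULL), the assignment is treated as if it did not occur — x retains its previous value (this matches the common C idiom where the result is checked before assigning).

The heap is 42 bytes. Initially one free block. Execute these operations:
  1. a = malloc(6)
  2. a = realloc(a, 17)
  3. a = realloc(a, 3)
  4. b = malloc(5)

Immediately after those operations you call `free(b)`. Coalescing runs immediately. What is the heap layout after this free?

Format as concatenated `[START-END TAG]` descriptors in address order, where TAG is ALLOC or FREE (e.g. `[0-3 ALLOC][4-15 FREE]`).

Answer: [0-2 ALLOC][3-41 FREE]

Derivation:
Op 1: a = malloc(6) -> a = 0; heap: [0-5 ALLOC][6-41 FREE]
Op 2: a = realloc(a, 17) -> a = 0; heap: [0-16 ALLOC][17-41 FREE]
Op 3: a = realloc(a, 3) -> a = 0; heap: [0-2 ALLOC][3-41 FREE]
Op 4: b = malloc(5) -> b = 3; heap: [0-2 ALLOC][3-7 ALLOC][8-41 FREE]
free(b): b = 3 -> block [3-7 ALLOC]; mark free, coalesce with adjacent free neighbors -> [0-2 ALLOC][3-41 FREE]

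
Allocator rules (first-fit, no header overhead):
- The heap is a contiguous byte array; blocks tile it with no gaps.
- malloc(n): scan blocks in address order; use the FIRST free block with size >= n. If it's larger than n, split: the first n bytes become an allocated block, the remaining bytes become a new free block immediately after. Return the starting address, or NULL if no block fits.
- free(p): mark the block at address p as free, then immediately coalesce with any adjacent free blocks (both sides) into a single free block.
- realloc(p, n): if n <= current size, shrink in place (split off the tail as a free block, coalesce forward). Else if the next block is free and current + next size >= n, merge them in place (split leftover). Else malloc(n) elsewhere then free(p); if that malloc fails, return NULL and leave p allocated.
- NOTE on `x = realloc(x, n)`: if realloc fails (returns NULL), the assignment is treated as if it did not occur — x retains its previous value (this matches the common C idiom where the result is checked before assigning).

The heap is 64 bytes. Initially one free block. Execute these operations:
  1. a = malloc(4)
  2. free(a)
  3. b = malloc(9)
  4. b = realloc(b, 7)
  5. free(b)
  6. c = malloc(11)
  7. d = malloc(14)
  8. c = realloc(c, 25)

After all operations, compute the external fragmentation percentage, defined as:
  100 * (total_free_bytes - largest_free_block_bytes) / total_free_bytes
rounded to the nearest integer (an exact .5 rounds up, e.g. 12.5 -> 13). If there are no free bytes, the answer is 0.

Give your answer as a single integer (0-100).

Op 1: a = malloc(4) -> a = 0; heap: [0-3 ALLOC][4-63 FREE]
Op 2: free(a) -> (freed a); heap: [0-63 FREE]
Op 3: b = malloc(9) -> b = 0; heap: [0-8 ALLOC][9-63 FREE]
Op 4: b = realloc(b, 7) -> b = 0; heap: [0-6 ALLOC][7-63 FREE]
Op 5: free(b) -> (freed b); heap: [0-63 FREE]
Op 6: c = malloc(11) -> c = 0; heap: [0-10 ALLOC][11-63 FREE]
Op 7: d = malloc(14) -> d = 11; heap: [0-10 ALLOC][11-24 ALLOC][25-63 FREE]
Op 8: c = realloc(c, 25) -> c = 25; heap: [0-10 FREE][11-24 ALLOC][25-49 ALLOC][50-63 FREE]
Free blocks: [11 14] total_free=25 largest=14 -> 100*(25-14)/25 = 1100/25 = 44

Answer: 44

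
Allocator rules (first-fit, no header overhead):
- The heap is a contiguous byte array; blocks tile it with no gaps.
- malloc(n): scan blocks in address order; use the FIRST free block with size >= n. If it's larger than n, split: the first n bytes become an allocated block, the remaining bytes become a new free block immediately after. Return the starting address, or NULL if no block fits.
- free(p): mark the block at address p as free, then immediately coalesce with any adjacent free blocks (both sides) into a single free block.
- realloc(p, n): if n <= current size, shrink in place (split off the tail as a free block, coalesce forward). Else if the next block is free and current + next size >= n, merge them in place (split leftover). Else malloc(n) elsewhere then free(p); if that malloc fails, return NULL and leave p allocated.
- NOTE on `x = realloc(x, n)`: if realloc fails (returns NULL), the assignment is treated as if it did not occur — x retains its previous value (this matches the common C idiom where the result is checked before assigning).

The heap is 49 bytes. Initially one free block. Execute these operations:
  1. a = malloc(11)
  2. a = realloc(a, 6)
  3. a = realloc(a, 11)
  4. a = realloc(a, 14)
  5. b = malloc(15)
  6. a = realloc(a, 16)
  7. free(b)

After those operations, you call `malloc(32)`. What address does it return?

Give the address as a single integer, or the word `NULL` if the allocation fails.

Op 1: a = malloc(11) -> a = 0; heap: [0-10 ALLOC][11-48 FREE]
Op 2: a = realloc(a, 6) -> a = 0; heap: [0-5 ALLOC][6-48 FREE]
Op 3: a = realloc(a, 11) -> a = 0; heap: [0-10 ALLOC][11-48 FREE]
Op 4: a = realloc(a, 14) -> a = 0; heap: [0-13 ALLOC][14-48 FREE]
Op 5: b = malloc(15) -> b = 14; heap: [0-13 ALLOC][14-28 ALLOC][29-48 FREE]
Op 6: a = realloc(a, 16) -> a = 29; heap: [0-13 FREE][14-28 ALLOC][29-44 ALLOC][45-48 FREE]
Op 7: free(b) -> (freed b); heap: [0-28 FREE][29-44 ALLOC][45-48 FREE]
malloc(32): first-fit scan over [0-28 FREE][29-44 ALLOC][45-48 FREE] -> NULL

Answer: NULL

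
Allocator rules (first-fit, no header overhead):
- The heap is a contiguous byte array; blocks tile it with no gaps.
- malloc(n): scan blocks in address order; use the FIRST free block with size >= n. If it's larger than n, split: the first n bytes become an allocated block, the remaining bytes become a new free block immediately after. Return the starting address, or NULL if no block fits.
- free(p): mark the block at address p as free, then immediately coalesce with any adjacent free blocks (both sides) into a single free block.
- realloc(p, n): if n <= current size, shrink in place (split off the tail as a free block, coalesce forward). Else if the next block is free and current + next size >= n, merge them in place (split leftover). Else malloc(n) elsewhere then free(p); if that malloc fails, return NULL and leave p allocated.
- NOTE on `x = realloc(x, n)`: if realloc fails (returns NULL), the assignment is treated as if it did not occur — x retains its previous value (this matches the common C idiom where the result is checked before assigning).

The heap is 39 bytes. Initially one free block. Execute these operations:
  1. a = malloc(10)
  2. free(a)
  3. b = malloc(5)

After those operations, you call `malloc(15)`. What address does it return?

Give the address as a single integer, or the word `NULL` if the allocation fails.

Op 1: a = malloc(10) -> a = 0; heap: [0-9 ALLOC][10-38 FREE]
Op 2: free(a) -> (freed a); heap: [0-38 FREE]
Op 3: b = malloc(5) -> b = 0; heap: [0-4 ALLOC][5-38 FREE]
malloc(15): first-fit scan over [0-4 ALLOC][5-38 FREE] -> 5

Answer: 5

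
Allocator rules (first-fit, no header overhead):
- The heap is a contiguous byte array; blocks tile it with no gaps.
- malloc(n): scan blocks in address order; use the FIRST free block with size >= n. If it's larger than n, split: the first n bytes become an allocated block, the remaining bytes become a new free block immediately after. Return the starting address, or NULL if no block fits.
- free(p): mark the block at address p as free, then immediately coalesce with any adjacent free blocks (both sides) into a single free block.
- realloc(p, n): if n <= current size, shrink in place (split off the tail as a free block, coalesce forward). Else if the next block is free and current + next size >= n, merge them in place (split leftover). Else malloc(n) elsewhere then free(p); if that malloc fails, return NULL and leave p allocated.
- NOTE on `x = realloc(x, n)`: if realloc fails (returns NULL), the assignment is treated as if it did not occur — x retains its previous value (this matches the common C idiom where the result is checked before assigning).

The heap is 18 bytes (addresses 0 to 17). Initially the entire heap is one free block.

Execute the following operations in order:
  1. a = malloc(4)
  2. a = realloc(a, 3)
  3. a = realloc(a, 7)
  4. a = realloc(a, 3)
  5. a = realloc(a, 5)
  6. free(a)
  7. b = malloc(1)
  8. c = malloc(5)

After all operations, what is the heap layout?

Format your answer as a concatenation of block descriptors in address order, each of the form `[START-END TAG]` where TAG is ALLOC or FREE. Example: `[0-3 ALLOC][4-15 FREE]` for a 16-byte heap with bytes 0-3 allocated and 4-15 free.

Answer: [0-0 ALLOC][1-5 ALLOC][6-17 FREE]

Derivation:
Op 1: a = malloc(4) -> a = 0; heap: [0-3 ALLOC][4-17 FREE]
Op 2: a = realloc(a, 3) -> a = 0; heap: [0-2 ALLOC][3-17 FREE]
Op 3: a = realloc(a, 7) -> a = 0; heap: [0-6 ALLOC][7-17 FREE]
Op 4: a = realloc(a, 3) -> a = 0; heap: [0-2 ALLOC][3-17 FREE]
Op 5: a = realloc(a, 5) -> a = 0; heap: [0-4 ALLOC][5-17 FREE]
Op 6: free(a) -> (freed a); heap: [0-17 FREE]
Op 7: b = malloc(1) -> b = 0; heap: [0-0 ALLOC][1-17 FREE]
Op 8: c = malloc(5) -> c = 1; heap: [0-0 ALLOC][1-5 ALLOC][6-17 FREE]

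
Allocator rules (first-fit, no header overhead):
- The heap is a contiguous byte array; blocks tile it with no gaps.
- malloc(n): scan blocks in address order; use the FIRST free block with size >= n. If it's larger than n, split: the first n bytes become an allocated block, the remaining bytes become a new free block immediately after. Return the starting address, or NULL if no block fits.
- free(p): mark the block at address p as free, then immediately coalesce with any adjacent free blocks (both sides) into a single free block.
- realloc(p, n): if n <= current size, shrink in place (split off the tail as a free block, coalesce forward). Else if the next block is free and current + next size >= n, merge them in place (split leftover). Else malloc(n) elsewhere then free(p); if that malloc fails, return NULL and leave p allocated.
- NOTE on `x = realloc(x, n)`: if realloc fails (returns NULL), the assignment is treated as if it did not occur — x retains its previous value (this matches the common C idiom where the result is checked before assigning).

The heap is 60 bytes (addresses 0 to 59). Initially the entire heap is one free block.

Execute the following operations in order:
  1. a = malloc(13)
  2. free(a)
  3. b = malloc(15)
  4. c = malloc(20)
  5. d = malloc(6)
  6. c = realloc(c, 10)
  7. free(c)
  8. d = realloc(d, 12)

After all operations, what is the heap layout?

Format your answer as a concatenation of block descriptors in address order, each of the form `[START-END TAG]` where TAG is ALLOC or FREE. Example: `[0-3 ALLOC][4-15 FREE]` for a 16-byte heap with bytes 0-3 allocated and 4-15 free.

Answer: [0-14 ALLOC][15-34 FREE][35-46 ALLOC][47-59 FREE]

Derivation:
Op 1: a = malloc(13) -> a = 0; heap: [0-12 ALLOC][13-59 FREE]
Op 2: free(a) -> (freed a); heap: [0-59 FREE]
Op 3: b = malloc(15) -> b = 0; heap: [0-14 ALLOC][15-59 FREE]
Op 4: c = malloc(20) -> c = 15; heap: [0-14 ALLOC][15-34 ALLOC][35-59 FREE]
Op 5: d = malloc(6) -> d = 35; heap: [0-14 ALLOC][15-34 ALLOC][35-40 ALLOC][41-59 FREE]
Op 6: c = realloc(c, 10) -> c = 15; heap: [0-14 ALLOC][15-24 ALLOC][25-34 FREE][35-40 ALLOC][41-59 FREE]
Op 7: free(c) -> (freed c); heap: [0-14 ALLOC][15-34 FREE][35-40 ALLOC][41-59 FREE]
Op 8: d = realloc(d, 12) -> d = 35; heap: [0-14 ALLOC][15-34 FREE][35-46 ALLOC][47-59 FREE]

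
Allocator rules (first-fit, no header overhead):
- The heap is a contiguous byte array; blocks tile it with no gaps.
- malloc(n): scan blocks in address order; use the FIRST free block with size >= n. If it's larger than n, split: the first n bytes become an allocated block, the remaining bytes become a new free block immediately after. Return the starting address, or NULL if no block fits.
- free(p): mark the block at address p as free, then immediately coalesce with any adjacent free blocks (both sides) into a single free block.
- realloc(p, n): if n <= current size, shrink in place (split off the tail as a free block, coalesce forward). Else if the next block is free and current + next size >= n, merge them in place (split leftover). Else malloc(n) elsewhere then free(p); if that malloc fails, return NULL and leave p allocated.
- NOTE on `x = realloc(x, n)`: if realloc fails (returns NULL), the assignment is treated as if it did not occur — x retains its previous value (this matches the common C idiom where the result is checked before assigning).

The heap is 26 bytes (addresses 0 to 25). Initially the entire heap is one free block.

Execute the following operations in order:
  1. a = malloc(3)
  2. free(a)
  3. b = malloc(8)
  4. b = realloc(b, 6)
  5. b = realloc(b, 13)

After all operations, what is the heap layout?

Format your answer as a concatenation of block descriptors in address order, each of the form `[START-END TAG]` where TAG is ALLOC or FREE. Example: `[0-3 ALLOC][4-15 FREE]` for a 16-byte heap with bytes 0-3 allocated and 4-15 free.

Answer: [0-12 ALLOC][13-25 FREE]

Derivation:
Op 1: a = malloc(3) -> a = 0; heap: [0-2 ALLOC][3-25 FREE]
Op 2: free(a) -> (freed a); heap: [0-25 FREE]
Op 3: b = malloc(8) -> b = 0; heap: [0-7 ALLOC][8-25 FREE]
Op 4: b = realloc(b, 6) -> b = 0; heap: [0-5 ALLOC][6-25 FREE]
Op 5: b = realloc(b, 13) -> b = 0; heap: [0-12 ALLOC][13-25 FREE]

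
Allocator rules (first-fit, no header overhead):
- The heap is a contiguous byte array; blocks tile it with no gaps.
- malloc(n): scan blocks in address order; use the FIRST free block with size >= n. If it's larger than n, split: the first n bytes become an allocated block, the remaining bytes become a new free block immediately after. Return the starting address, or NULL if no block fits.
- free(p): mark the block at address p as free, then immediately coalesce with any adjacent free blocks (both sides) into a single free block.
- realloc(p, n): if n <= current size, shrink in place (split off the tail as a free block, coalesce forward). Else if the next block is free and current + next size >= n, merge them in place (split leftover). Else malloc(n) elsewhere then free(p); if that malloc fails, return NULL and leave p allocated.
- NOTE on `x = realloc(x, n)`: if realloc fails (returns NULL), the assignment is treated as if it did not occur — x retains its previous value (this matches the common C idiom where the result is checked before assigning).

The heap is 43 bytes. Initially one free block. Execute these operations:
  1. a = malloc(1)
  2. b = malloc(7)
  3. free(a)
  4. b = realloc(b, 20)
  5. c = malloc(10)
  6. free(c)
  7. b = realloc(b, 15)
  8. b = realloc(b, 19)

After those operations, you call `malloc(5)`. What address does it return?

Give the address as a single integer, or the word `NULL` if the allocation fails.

Op 1: a = malloc(1) -> a = 0; heap: [0-0 ALLOC][1-42 FREE]
Op 2: b = malloc(7) -> b = 1; heap: [0-0 ALLOC][1-7 ALLOC][8-42 FREE]
Op 3: free(a) -> (freed a); heap: [0-0 FREE][1-7 ALLOC][8-42 FREE]
Op 4: b = realloc(b, 20) -> b = 1; heap: [0-0 FREE][1-20 ALLOC][21-42 FREE]
Op 5: c = malloc(10) -> c = 21; heap: [0-0 FREE][1-20 ALLOC][21-30 ALLOC][31-42 FREE]
Op 6: free(c) -> (freed c); heap: [0-0 FREE][1-20 ALLOC][21-42 FREE]
Op 7: b = realloc(b, 15) -> b = 1; heap: [0-0 FREE][1-15 ALLOC][16-42 FREE]
Op 8: b = realloc(b, 19) -> b = 1; heap: [0-0 FREE][1-19 ALLOC][20-42 FREE]
malloc(5): first-fit scan over [0-0 FREE][1-19 ALLOC][20-42 FREE] -> 20

Answer: 20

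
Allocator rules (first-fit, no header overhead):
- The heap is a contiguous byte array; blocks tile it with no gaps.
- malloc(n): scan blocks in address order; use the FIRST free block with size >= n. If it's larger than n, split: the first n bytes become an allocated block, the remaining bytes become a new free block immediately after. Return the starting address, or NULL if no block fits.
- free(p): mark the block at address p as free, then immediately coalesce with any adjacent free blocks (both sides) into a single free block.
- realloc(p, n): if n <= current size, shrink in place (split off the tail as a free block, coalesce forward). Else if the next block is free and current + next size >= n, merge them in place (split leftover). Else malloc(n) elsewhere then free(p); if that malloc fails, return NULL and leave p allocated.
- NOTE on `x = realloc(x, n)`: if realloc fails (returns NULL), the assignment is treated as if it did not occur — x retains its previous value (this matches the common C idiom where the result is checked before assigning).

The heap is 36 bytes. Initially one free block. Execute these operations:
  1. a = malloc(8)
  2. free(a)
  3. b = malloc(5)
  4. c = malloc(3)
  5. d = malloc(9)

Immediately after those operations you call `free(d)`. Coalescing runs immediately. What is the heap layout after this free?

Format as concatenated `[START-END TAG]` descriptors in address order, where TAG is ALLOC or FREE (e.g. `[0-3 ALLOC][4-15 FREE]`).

Op 1: a = malloc(8) -> a = 0; heap: [0-7 ALLOC][8-35 FREE]
Op 2: free(a) -> (freed a); heap: [0-35 FREE]
Op 3: b = malloc(5) -> b = 0; heap: [0-4 ALLOC][5-35 FREE]
Op 4: c = malloc(3) -> c = 5; heap: [0-4 ALLOC][5-7 ALLOC][8-35 FREE]
Op 5: d = malloc(9) -> d = 8; heap: [0-4 ALLOC][5-7 ALLOC][8-16 ALLOC][17-35 FREE]
free(d): d = 8 -> block [8-16 ALLOC]; mark free, coalesce with adjacent free neighbors -> [0-4 ALLOC][5-7 ALLOC][8-35 FREE]

Answer: [0-4 ALLOC][5-7 ALLOC][8-35 FREE]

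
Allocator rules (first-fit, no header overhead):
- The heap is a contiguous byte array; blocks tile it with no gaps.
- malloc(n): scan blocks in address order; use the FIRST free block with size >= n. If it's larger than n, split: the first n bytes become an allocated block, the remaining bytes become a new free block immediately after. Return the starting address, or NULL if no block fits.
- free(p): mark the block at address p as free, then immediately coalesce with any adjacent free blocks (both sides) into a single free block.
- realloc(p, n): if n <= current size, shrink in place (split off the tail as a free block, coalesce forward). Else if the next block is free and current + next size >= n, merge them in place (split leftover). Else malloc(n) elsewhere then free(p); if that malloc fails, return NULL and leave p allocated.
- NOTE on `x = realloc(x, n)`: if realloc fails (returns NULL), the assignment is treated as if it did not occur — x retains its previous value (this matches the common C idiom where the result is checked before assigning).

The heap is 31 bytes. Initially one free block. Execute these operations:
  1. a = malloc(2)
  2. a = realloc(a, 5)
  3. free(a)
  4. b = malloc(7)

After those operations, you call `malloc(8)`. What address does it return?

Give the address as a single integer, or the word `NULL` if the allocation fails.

Answer: 7

Derivation:
Op 1: a = malloc(2) -> a = 0; heap: [0-1 ALLOC][2-30 FREE]
Op 2: a = realloc(a, 5) -> a = 0; heap: [0-4 ALLOC][5-30 FREE]
Op 3: free(a) -> (freed a); heap: [0-30 FREE]
Op 4: b = malloc(7) -> b = 0; heap: [0-6 ALLOC][7-30 FREE]
malloc(8): first-fit scan over [0-6 ALLOC][7-30 FREE] -> 7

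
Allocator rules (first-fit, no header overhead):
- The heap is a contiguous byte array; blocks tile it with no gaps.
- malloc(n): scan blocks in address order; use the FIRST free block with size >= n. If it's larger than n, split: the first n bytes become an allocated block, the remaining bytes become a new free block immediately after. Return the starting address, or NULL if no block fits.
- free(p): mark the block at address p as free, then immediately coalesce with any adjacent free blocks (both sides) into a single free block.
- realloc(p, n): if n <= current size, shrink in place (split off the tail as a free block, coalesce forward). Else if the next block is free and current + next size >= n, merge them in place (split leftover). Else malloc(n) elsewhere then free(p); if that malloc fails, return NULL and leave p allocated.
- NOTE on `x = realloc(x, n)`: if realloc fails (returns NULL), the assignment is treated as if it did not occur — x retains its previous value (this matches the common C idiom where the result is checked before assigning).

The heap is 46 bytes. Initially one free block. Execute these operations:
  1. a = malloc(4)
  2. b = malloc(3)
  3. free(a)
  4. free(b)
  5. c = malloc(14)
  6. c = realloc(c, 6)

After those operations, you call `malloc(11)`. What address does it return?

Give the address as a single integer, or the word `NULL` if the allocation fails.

Op 1: a = malloc(4) -> a = 0; heap: [0-3 ALLOC][4-45 FREE]
Op 2: b = malloc(3) -> b = 4; heap: [0-3 ALLOC][4-6 ALLOC][7-45 FREE]
Op 3: free(a) -> (freed a); heap: [0-3 FREE][4-6 ALLOC][7-45 FREE]
Op 4: free(b) -> (freed b); heap: [0-45 FREE]
Op 5: c = malloc(14) -> c = 0; heap: [0-13 ALLOC][14-45 FREE]
Op 6: c = realloc(c, 6) -> c = 0; heap: [0-5 ALLOC][6-45 FREE]
malloc(11): first-fit scan over [0-5 ALLOC][6-45 FREE] -> 6

Answer: 6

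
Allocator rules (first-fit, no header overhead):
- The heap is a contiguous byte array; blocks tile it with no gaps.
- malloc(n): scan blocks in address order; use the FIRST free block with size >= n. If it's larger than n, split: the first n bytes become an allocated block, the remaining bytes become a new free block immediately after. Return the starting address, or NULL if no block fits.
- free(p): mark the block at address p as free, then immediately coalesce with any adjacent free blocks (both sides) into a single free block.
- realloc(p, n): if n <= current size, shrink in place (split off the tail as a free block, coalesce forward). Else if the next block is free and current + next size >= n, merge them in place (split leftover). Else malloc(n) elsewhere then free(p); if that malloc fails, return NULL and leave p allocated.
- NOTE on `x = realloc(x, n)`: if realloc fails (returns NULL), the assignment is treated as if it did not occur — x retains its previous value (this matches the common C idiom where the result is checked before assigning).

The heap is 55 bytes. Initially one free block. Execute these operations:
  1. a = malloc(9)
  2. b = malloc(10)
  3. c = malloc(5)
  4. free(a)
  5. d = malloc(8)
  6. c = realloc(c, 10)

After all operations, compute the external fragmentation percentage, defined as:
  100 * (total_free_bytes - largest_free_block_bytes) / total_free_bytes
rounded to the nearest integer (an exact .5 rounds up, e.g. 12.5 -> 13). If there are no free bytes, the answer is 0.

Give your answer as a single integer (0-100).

Answer: 4

Derivation:
Op 1: a = malloc(9) -> a = 0; heap: [0-8 ALLOC][9-54 FREE]
Op 2: b = malloc(10) -> b = 9; heap: [0-8 ALLOC][9-18 ALLOC][19-54 FREE]
Op 3: c = malloc(5) -> c = 19; heap: [0-8 ALLOC][9-18 ALLOC][19-23 ALLOC][24-54 FREE]
Op 4: free(a) -> (freed a); heap: [0-8 FREE][9-18 ALLOC][19-23 ALLOC][24-54 FREE]
Op 5: d = malloc(8) -> d = 0; heap: [0-7 ALLOC][8-8 FREE][9-18 ALLOC][19-23 ALLOC][24-54 FREE]
Op 6: c = realloc(c, 10) -> c = 19; heap: [0-7 ALLOC][8-8 FREE][9-18 ALLOC][19-28 ALLOC][29-54 FREE]
Free blocks: [1 26] total_free=27 largest=26 -> 100*(27-26)/27 = 100/27 ≈ 3.704 -> rounds to 4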